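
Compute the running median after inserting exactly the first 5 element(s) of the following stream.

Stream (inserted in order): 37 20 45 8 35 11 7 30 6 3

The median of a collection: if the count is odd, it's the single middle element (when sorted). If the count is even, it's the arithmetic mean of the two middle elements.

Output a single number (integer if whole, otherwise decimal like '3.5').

Step 1: insert 37 -> lo=[37] (size 1, max 37) hi=[] (size 0) -> median=37
Step 2: insert 20 -> lo=[20] (size 1, max 20) hi=[37] (size 1, min 37) -> median=28.5
Step 3: insert 45 -> lo=[20, 37] (size 2, max 37) hi=[45] (size 1, min 45) -> median=37
Step 4: insert 8 -> lo=[8, 20] (size 2, max 20) hi=[37, 45] (size 2, min 37) -> median=28.5
Step 5: insert 35 -> lo=[8, 20, 35] (size 3, max 35) hi=[37, 45] (size 2, min 37) -> median=35

Answer: 35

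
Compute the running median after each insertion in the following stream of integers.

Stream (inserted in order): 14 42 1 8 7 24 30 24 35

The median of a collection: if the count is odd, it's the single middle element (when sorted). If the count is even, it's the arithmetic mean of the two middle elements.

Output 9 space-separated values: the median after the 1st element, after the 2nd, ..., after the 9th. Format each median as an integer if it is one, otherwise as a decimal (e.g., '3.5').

Step 1: insert 14 -> lo=[14] (size 1, max 14) hi=[] (size 0) -> median=14
Step 2: insert 42 -> lo=[14] (size 1, max 14) hi=[42] (size 1, min 42) -> median=28
Step 3: insert 1 -> lo=[1, 14] (size 2, max 14) hi=[42] (size 1, min 42) -> median=14
Step 4: insert 8 -> lo=[1, 8] (size 2, max 8) hi=[14, 42] (size 2, min 14) -> median=11
Step 5: insert 7 -> lo=[1, 7, 8] (size 3, max 8) hi=[14, 42] (size 2, min 14) -> median=8
Step 6: insert 24 -> lo=[1, 7, 8] (size 3, max 8) hi=[14, 24, 42] (size 3, min 14) -> median=11
Step 7: insert 30 -> lo=[1, 7, 8, 14] (size 4, max 14) hi=[24, 30, 42] (size 3, min 24) -> median=14
Step 8: insert 24 -> lo=[1, 7, 8, 14] (size 4, max 14) hi=[24, 24, 30, 42] (size 4, min 24) -> median=19
Step 9: insert 35 -> lo=[1, 7, 8, 14, 24] (size 5, max 24) hi=[24, 30, 35, 42] (size 4, min 24) -> median=24

Answer: 14 28 14 11 8 11 14 19 24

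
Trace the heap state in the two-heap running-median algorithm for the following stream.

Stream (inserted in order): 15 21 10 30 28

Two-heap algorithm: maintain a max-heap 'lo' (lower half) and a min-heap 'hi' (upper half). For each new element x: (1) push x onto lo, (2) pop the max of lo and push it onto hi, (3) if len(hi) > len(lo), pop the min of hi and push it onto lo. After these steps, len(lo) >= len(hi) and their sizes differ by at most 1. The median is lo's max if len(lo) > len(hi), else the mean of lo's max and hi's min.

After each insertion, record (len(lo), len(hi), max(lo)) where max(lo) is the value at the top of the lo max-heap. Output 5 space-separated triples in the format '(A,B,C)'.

Answer: (1,0,15) (1,1,15) (2,1,15) (2,2,15) (3,2,21)

Derivation:
Step 1: insert 15 -> lo=[15] hi=[] -> (len(lo)=1, len(hi)=0, max(lo)=15)
Step 2: insert 21 -> lo=[15] hi=[21] -> (len(lo)=1, len(hi)=1, max(lo)=15)
Step 3: insert 10 -> lo=[10, 15] hi=[21] -> (len(lo)=2, len(hi)=1, max(lo)=15)
Step 4: insert 30 -> lo=[10, 15] hi=[21, 30] -> (len(lo)=2, len(hi)=2, max(lo)=15)
Step 5: insert 28 -> lo=[10, 15, 21] hi=[28, 30] -> (len(lo)=3, len(hi)=2, max(lo)=21)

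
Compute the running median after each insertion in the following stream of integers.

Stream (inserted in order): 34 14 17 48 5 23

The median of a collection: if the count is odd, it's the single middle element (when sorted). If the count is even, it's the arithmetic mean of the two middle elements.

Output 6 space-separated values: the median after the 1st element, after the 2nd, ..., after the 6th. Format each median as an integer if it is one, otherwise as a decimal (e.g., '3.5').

Answer: 34 24 17 25.5 17 20

Derivation:
Step 1: insert 34 -> lo=[34] (size 1, max 34) hi=[] (size 0) -> median=34
Step 2: insert 14 -> lo=[14] (size 1, max 14) hi=[34] (size 1, min 34) -> median=24
Step 3: insert 17 -> lo=[14, 17] (size 2, max 17) hi=[34] (size 1, min 34) -> median=17
Step 4: insert 48 -> lo=[14, 17] (size 2, max 17) hi=[34, 48] (size 2, min 34) -> median=25.5
Step 5: insert 5 -> lo=[5, 14, 17] (size 3, max 17) hi=[34, 48] (size 2, min 34) -> median=17
Step 6: insert 23 -> lo=[5, 14, 17] (size 3, max 17) hi=[23, 34, 48] (size 3, min 23) -> median=20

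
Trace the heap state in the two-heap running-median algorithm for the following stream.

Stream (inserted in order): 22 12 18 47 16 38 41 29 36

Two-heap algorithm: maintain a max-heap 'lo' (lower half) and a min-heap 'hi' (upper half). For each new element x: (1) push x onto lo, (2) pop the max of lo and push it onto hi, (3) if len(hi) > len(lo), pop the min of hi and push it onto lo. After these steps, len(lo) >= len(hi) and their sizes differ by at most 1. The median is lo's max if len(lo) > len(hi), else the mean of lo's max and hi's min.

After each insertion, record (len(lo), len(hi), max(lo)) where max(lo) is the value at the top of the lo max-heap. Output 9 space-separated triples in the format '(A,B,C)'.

Answer: (1,0,22) (1,1,12) (2,1,18) (2,2,18) (3,2,18) (3,3,18) (4,3,22) (4,4,22) (5,4,29)

Derivation:
Step 1: insert 22 -> lo=[22] hi=[] -> (len(lo)=1, len(hi)=0, max(lo)=22)
Step 2: insert 12 -> lo=[12] hi=[22] -> (len(lo)=1, len(hi)=1, max(lo)=12)
Step 3: insert 18 -> lo=[12, 18] hi=[22] -> (len(lo)=2, len(hi)=1, max(lo)=18)
Step 4: insert 47 -> lo=[12, 18] hi=[22, 47] -> (len(lo)=2, len(hi)=2, max(lo)=18)
Step 5: insert 16 -> lo=[12, 16, 18] hi=[22, 47] -> (len(lo)=3, len(hi)=2, max(lo)=18)
Step 6: insert 38 -> lo=[12, 16, 18] hi=[22, 38, 47] -> (len(lo)=3, len(hi)=3, max(lo)=18)
Step 7: insert 41 -> lo=[12, 16, 18, 22] hi=[38, 41, 47] -> (len(lo)=4, len(hi)=3, max(lo)=22)
Step 8: insert 29 -> lo=[12, 16, 18, 22] hi=[29, 38, 41, 47] -> (len(lo)=4, len(hi)=4, max(lo)=22)
Step 9: insert 36 -> lo=[12, 16, 18, 22, 29] hi=[36, 38, 41, 47] -> (len(lo)=5, len(hi)=4, max(lo)=29)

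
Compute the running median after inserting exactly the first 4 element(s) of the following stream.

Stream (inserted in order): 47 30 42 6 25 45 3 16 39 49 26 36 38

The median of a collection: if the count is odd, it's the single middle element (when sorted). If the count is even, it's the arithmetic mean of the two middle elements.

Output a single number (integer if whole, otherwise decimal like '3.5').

Step 1: insert 47 -> lo=[47] (size 1, max 47) hi=[] (size 0) -> median=47
Step 2: insert 30 -> lo=[30] (size 1, max 30) hi=[47] (size 1, min 47) -> median=38.5
Step 3: insert 42 -> lo=[30, 42] (size 2, max 42) hi=[47] (size 1, min 47) -> median=42
Step 4: insert 6 -> lo=[6, 30] (size 2, max 30) hi=[42, 47] (size 2, min 42) -> median=36

Answer: 36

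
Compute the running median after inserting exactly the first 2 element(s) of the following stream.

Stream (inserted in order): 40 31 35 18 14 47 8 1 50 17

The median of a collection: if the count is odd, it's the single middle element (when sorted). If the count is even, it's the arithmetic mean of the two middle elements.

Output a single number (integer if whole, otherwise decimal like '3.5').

Answer: 35.5

Derivation:
Step 1: insert 40 -> lo=[40] (size 1, max 40) hi=[] (size 0) -> median=40
Step 2: insert 31 -> lo=[31] (size 1, max 31) hi=[40] (size 1, min 40) -> median=35.5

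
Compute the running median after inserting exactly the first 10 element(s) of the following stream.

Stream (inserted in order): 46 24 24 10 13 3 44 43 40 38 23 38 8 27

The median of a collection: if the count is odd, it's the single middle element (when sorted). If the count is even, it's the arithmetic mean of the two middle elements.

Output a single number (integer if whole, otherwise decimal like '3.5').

Answer: 31

Derivation:
Step 1: insert 46 -> lo=[46] (size 1, max 46) hi=[] (size 0) -> median=46
Step 2: insert 24 -> lo=[24] (size 1, max 24) hi=[46] (size 1, min 46) -> median=35
Step 3: insert 24 -> lo=[24, 24] (size 2, max 24) hi=[46] (size 1, min 46) -> median=24
Step 4: insert 10 -> lo=[10, 24] (size 2, max 24) hi=[24, 46] (size 2, min 24) -> median=24
Step 5: insert 13 -> lo=[10, 13, 24] (size 3, max 24) hi=[24, 46] (size 2, min 24) -> median=24
Step 6: insert 3 -> lo=[3, 10, 13] (size 3, max 13) hi=[24, 24, 46] (size 3, min 24) -> median=18.5
Step 7: insert 44 -> lo=[3, 10, 13, 24] (size 4, max 24) hi=[24, 44, 46] (size 3, min 24) -> median=24
Step 8: insert 43 -> lo=[3, 10, 13, 24] (size 4, max 24) hi=[24, 43, 44, 46] (size 4, min 24) -> median=24
Step 9: insert 40 -> lo=[3, 10, 13, 24, 24] (size 5, max 24) hi=[40, 43, 44, 46] (size 4, min 40) -> median=24
Step 10: insert 38 -> lo=[3, 10, 13, 24, 24] (size 5, max 24) hi=[38, 40, 43, 44, 46] (size 5, min 38) -> median=31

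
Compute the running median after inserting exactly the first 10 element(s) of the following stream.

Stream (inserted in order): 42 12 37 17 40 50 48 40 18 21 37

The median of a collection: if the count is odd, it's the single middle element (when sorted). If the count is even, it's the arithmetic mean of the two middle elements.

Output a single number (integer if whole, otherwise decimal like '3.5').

Answer: 38.5

Derivation:
Step 1: insert 42 -> lo=[42] (size 1, max 42) hi=[] (size 0) -> median=42
Step 2: insert 12 -> lo=[12] (size 1, max 12) hi=[42] (size 1, min 42) -> median=27
Step 3: insert 37 -> lo=[12, 37] (size 2, max 37) hi=[42] (size 1, min 42) -> median=37
Step 4: insert 17 -> lo=[12, 17] (size 2, max 17) hi=[37, 42] (size 2, min 37) -> median=27
Step 5: insert 40 -> lo=[12, 17, 37] (size 3, max 37) hi=[40, 42] (size 2, min 40) -> median=37
Step 6: insert 50 -> lo=[12, 17, 37] (size 3, max 37) hi=[40, 42, 50] (size 3, min 40) -> median=38.5
Step 7: insert 48 -> lo=[12, 17, 37, 40] (size 4, max 40) hi=[42, 48, 50] (size 3, min 42) -> median=40
Step 8: insert 40 -> lo=[12, 17, 37, 40] (size 4, max 40) hi=[40, 42, 48, 50] (size 4, min 40) -> median=40
Step 9: insert 18 -> lo=[12, 17, 18, 37, 40] (size 5, max 40) hi=[40, 42, 48, 50] (size 4, min 40) -> median=40
Step 10: insert 21 -> lo=[12, 17, 18, 21, 37] (size 5, max 37) hi=[40, 40, 42, 48, 50] (size 5, min 40) -> median=38.5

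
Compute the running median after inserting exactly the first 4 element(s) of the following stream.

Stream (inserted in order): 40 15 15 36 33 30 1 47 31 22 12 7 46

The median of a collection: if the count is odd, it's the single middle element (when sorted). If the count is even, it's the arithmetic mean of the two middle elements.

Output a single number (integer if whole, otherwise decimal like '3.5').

Answer: 25.5

Derivation:
Step 1: insert 40 -> lo=[40] (size 1, max 40) hi=[] (size 0) -> median=40
Step 2: insert 15 -> lo=[15] (size 1, max 15) hi=[40] (size 1, min 40) -> median=27.5
Step 3: insert 15 -> lo=[15, 15] (size 2, max 15) hi=[40] (size 1, min 40) -> median=15
Step 4: insert 36 -> lo=[15, 15] (size 2, max 15) hi=[36, 40] (size 2, min 36) -> median=25.5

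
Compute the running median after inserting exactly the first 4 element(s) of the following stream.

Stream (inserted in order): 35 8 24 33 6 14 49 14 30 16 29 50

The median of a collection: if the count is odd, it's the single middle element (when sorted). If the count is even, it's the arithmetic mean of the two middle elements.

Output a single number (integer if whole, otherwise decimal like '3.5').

Answer: 28.5

Derivation:
Step 1: insert 35 -> lo=[35] (size 1, max 35) hi=[] (size 0) -> median=35
Step 2: insert 8 -> lo=[8] (size 1, max 8) hi=[35] (size 1, min 35) -> median=21.5
Step 3: insert 24 -> lo=[8, 24] (size 2, max 24) hi=[35] (size 1, min 35) -> median=24
Step 4: insert 33 -> lo=[8, 24] (size 2, max 24) hi=[33, 35] (size 2, min 33) -> median=28.5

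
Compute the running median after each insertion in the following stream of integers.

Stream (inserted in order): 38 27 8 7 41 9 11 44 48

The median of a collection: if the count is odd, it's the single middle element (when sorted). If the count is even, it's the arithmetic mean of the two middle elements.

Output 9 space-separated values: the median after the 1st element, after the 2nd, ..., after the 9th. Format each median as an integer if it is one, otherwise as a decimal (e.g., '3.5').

Step 1: insert 38 -> lo=[38] (size 1, max 38) hi=[] (size 0) -> median=38
Step 2: insert 27 -> lo=[27] (size 1, max 27) hi=[38] (size 1, min 38) -> median=32.5
Step 3: insert 8 -> lo=[8, 27] (size 2, max 27) hi=[38] (size 1, min 38) -> median=27
Step 4: insert 7 -> lo=[7, 8] (size 2, max 8) hi=[27, 38] (size 2, min 27) -> median=17.5
Step 5: insert 41 -> lo=[7, 8, 27] (size 3, max 27) hi=[38, 41] (size 2, min 38) -> median=27
Step 6: insert 9 -> lo=[7, 8, 9] (size 3, max 9) hi=[27, 38, 41] (size 3, min 27) -> median=18
Step 7: insert 11 -> lo=[7, 8, 9, 11] (size 4, max 11) hi=[27, 38, 41] (size 3, min 27) -> median=11
Step 8: insert 44 -> lo=[7, 8, 9, 11] (size 4, max 11) hi=[27, 38, 41, 44] (size 4, min 27) -> median=19
Step 9: insert 48 -> lo=[7, 8, 9, 11, 27] (size 5, max 27) hi=[38, 41, 44, 48] (size 4, min 38) -> median=27

Answer: 38 32.5 27 17.5 27 18 11 19 27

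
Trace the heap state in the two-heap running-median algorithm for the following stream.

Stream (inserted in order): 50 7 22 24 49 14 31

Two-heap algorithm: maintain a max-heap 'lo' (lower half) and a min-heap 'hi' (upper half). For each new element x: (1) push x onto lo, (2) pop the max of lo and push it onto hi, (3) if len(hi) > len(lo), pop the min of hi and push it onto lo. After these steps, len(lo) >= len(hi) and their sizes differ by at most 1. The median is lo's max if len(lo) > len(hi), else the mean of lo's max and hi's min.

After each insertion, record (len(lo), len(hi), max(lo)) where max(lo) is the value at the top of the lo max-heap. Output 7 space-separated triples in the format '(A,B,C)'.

Step 1: insert 50 -> lo=[50] hi=[] -> (len(lo)=1, len(hi)=0, max(lo)=50)
Step 2: insert 7 -> lo=[7] hi=[50] -> (len(lo)=1, len(hi)=1, max(lo)=7)
Step 3: insert 22 -> lo=[7, 22] hi=[50] -> (len(lo)=2, len(hi)=1, max(lo)=22)
Step 4: insert 24 -> lo=[7, 22] hi=[24, 50] -> (len(lo)=2, len(hi)=2, max(lo)=22)
Step 5: insert 49 -> lo=[7, 22, 24] hi=[49, 50] -> (len(lo)=3, len(hi)=2, max(lo)=24)
Step 6: insert 14 -> lo=[7, 14, 22] hi=[24, 49, 50] -> (len(lo)=3, len(hi)=3, max(lo)=22)
Step 7: insert 31 -> lo=[7, 14, 22, 24] hi=[31, 49, 50] -> (len(lo)=4, len(hi)=3, max(lo)=24)

Answer: (1,0,50) (1,1,7) (2,1,22) (2,2,22) (3,2,24) (3,3,22) (4,3,24)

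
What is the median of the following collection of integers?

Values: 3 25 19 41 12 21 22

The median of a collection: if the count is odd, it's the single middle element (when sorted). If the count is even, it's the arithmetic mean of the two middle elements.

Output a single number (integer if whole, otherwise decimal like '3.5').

Step 1: insert 3 -> lo=[3] (size 1, max 3) hi=[] (size 0) -> median=3
Step 2: insert 25 -> lo=[3] (size 1, max 3) hi=[25] (size 1, min 25) -> median=14
Step 3: insert 19 -> lo=[3, 19] (size 2, max 19) hi=[25] (size 1, min 25) -> median=19
Step 4: insert 41 -> lo=[3, 19] (size 2, max 19) hi=[25, 41] (size 2, min 25) -> median=22
Step 5: insert 12 -> lo=[3, 12, 19] (size 3, max 19) hi=[25, 41] (size 2, min 25) -> median=19
Step 6: insert 21 -> lo=[3, 12, 19] (size 3, max 19) hi=[21, 25, 41] (size 3, min 21) -> median=20
Step 7: insert 22 -> lo=[3, 12, 19, 21] (size 4, max 21) hi=[22, 25, 41] (size 3, min 22) -> median=21

Answer: 21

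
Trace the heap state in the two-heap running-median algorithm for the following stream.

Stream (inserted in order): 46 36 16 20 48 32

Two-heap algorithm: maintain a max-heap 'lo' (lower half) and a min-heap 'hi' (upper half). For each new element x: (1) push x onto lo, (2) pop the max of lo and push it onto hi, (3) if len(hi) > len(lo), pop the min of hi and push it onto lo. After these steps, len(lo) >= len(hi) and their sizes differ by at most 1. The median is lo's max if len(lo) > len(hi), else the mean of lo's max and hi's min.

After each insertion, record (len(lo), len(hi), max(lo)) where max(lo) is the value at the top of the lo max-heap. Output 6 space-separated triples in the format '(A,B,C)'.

Answer: (1,0,46) (1,1,36) (2,1,36) (2,2,20) (3,2,36) (3,3,32)

Derivation:
Step 1: insert 46 -> lo=[46] hi=[] -> (len(lo)=1, len(hi)=0, max(lo)=46)
Step 2: insert 36 -> lo=[36] hi=[46] -> (len(lo)=1, len(hi)=1, max(lo)=36)
Step 3: insert 16 -> lo=[16, 36] hi=[46] -> (len(lo)=2, len(hi)=1, max(lo)=36)
Step 4: insert 20 -> lo=[16, 20] hi=[36, 46] -> (len(lo)=2, len(hi)=2, max(lo)=20)
Step 5: insert 48 -> lo=[16, 20, 36] hi=[46, 48] -> (len(lo)=3, len(hi)=2, max(lo)=36)
Step 6: insert 32 -> lo=[16, 20, 32] hi=[36, 46, 48] -> (len(lo)=3, len(hi)=3, max(lo)=32)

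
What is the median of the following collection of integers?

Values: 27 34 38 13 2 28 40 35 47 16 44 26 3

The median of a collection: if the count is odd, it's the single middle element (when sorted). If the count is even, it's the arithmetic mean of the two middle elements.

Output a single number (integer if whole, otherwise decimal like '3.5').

Step 1: insert 27 -> lo=[27] (size 1, max 27) hi=[] (size 0) -> median=27
Step 2: insert 34 -> lo=[27] (size 1, max 27) hi=[34] (size 1, min 34) -> median=30.5
Step 3: insert 38 -> lo=[27, 34] (size 2, max 34) hi=[38] (size 1, min 38) -> median=34
Step 4: insert 13 -> lo=[13, 27] (size 2, max 27) hi=[34, 38] (size 2, min 34) -> median=30.5
Step 5: insert 2 -> lo=[2, 13, 27] (size 3, max 27) hi=[34, 38] (size 2, min 34) -> median=27
Step 6: insert 28 -> lo=[2, 13, 27] (size 3, max 27) hi=[28, 34, 38] (size 3, min 28) -> median=27.5
Step 7: insert 40 -> lo=[2, 13, 27, 28] (size 4, max 28) hi=[34, 38, 40] (size 3, min 34) -> median=28
Step 8: insert 35 -> lo=[2, 13, 27, 28] (size 4, max 28) hi=[34, 35, 38, 40] (size 4, min 34) -> median=31
Step 9: insert 47 -> lo=[2, 13, 27, 28, 34] (size 5, max 34) hi=[35, 38, 40, 47] (size 4, min 35) -> median=34
Step 10: insert 16 -> lo=[2, 13, 16, 27, 28] (size 5, max 28) hi=[34, 35, 38, 40, 47] (size 5, min 34) -> median=31
Step 11: insert 44 -> lo=[2, 13, 16, 27, 28, 34] (size 6, max 34) hi=[35, 38, 40, 44, 47] (size 5, min 35) -> median=34
Step 12: insert 26 -> lo=[2, 13, 16, 26, 27, 28] (size 6, max 28) hi=[34, 35, 38, 40, 44, 47] (size 6, min 34) -> median=31
Step 13: insert 3 -> lo=[2, 3, 13, 16, 26, 27, 28] (size 7, max 28) hi=[34, 35, 38, 40, 44, 47] (size 6, min 34) -> median=28

Answer: 28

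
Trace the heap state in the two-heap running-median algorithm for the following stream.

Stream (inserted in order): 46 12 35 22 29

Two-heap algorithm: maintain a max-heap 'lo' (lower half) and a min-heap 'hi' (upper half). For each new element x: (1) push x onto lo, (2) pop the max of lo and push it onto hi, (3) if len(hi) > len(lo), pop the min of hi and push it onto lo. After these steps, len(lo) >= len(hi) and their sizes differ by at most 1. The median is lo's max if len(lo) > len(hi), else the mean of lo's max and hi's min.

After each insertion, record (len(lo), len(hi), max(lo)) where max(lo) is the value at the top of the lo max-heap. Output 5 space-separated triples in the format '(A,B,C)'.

Step 1: insert 46 -> lo=[46] hi=[] -> (len(lo)=1, len(hi)=0, max(lo)=46)
Step 2: insert 12 -> lo=[12] hi=[46] -> (len(lo)=1, len(hi)=1, max(lo)=12)
Step 3: insert 35 -> lo=[12, 35] hi=[46] -> (len(lo)=2, len(hi)=1, max(lo)=35)
Step 4: insert 22 -> lo=[12, 22] hi=[35, 46] -> (len(lo)=2, len(hi)=2, max(lo)=22)
Step 5: insert 29 -> lo=[12, 22, 29] hi=[35, 46] -> (len(lo)=3, len(hi)=2, max(lo)=29)

Answer: (1,0,46) (1,1,12) (2,1,35) (2,2,22) (3,2,29)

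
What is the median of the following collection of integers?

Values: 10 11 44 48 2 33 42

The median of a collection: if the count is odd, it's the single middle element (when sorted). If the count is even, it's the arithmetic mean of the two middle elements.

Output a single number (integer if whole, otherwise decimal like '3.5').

Answer: 33

Derivation:
Step 1: insert 10 -> lo=[10] (size 1, max 10) hi=[] (size 0) -> median=10
Step 2: insert 11 -> lo=[10] (size 1, max 10) hi=[11] (size 1, min 11) -> median=10.5
Step 3: insert 44 -> lo=[10, 11] (size 2, max 11) hi=[44] (size 1, min 44) -> median=11
Step 4: insert 48 -> lo=[10, 11] (size 2, max 11) hi=[44, 48] (size 2, min 44) -> median=27.5
Step 5: insert 2 -> lo=[2, 10, 11] (size 3, max 11) hi=[44, 48] (size 2, min 44) -> median=11
Step 6: insert 33 -> lo=[2, 10, 11] (size 3, max 11) hi=[33, 44, 48] (size 3, min 33) -> median=22
Step 7: insert 42 -> lo=[2, 10, 11, 33] (size 4, max 33) hi=[42, 44, 48] (size 3, min 42) -> median=33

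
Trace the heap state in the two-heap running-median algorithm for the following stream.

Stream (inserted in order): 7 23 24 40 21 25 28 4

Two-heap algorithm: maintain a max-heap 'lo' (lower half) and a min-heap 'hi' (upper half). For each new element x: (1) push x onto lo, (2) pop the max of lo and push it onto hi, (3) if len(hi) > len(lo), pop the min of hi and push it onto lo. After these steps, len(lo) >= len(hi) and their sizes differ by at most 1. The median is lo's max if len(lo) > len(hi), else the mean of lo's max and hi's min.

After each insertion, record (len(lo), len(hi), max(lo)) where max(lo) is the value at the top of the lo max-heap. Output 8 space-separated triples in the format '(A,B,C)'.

Answer: (1,0,7) (1,1,7) (2,1,23) (2,2,23) (3,2,23) (3,3,23) (4,3,24) (4,4,23)

Derivation:
Step 1: insert 7 -> lo=[7] hi=[] -> (len(lo)=1, len(hi)=0, max(lo)=7)
Step 2: insert 23 -> lo=[7] hi=[23] -> (len(lo)=1, len(hi)=1, max(lo)=7)
Step 3: insert 24 -> lo=[7, 23] hi=[24] -> (len(lo)=2, len(hi)=1, max(lo)=23)
Step 4: insert 40 -> lo=[7, 23] hi=[24, 40] -> (len(lo)=2, len(hi)=2, max(lo)=23)
Step 5: insert 21 -> lo=[7, 21, 23] hi=[24, 40] -> (len(lo)=3, len(hi)=2, max(lo)=23)
Step 6: insert 25 -> lo=[7, 21, 23] hi=[24, 25, 40] -> (len(lo)=3, len(hi)=3, max(lo)=23)
Step 7: insert 28 -> lo=[7, 21, 23, 24] hi=[25, 28, 40] -> (len(lo)=4, len(hi)=3, max(lo)=24)
Step 8: insert 4 -> lo=[4, 7, 21, 23] hi=[24, 25, 28, 40] -> (len(lo)=4, len(hi)=4, max(lo)=23)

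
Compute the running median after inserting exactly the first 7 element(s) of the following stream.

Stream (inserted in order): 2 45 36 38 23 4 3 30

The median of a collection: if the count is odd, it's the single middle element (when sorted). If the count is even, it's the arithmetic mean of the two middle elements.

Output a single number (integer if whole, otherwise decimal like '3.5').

Step 1: insert 2 -> lo=[2] (size 1, max 2) hi=[] (size 0) -> median=2
Step 2: insert 45 -> lo=[2] (size 1, max 2) hi=[45] (size 1, min 45) -> median=23.5
Step 3: insert 36 -> lo=[2, 36] (size 2, max 36) hi=[45] (size 1, min 45) -> median=36
Step 4: insert 38 -> lo=[2, 36] (size 2, max 36) hi=[38, 45] (size 2, min 38) -> median=37
Step 5: insert 23 -> lo=[2, 23, 36] (size 3, max 36) hi=[38, 45] (size 2, min 38) -> median=36
Step 6: insert 4 -> lo=[2, 4, 23] (size 3, max 23) hi=[36, 38, 45] (size 3, min 36) -> median=29.5
Step 7: insert 3 -> lo=[2, 3, 4, 23] (size 4, max 23) hi=[36, 38, 45] (size 3, min 36) -> median=23

Answer: 23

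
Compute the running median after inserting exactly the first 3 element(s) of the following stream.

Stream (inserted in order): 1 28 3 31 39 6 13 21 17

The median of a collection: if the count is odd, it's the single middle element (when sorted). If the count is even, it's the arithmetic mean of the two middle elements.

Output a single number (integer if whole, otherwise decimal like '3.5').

Answer: 3

Derivation:
Step 1: insert 1 -> lo=[1] (size 1, max 1) hi=[] (size 0) -> median=1
Step 2: insert 28 -> lo=[1] (size 1, max 1) hi=[28] (size 1, min 28) -> median=14.5
Step 3: insert 3 -> lo=[1, 3] (size 2, max 3) hi=[28] (size 1, min 28) -> median=3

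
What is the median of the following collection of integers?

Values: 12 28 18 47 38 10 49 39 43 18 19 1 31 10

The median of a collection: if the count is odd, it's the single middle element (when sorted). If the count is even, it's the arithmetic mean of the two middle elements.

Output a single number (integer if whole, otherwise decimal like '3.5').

Step 1: insert 12 -> lo=[12] (size 1, max 12) hi=[] (size 0) -> median=12
Step 2: insert 28 -> lo=[12] (size 1, max 12) hi=[28] (size 1, min 28) -> median=20
Step 3: insert 18 -> lo=[12, 18] (size 2, max 18) hi=[28] (size 1, min 28) -> median=18
Step 4: insert 47 -> lo=[12, 18] (size 2, max 18) hi=[28, 47] (size 2, min 28) -> median=23
Step 5: insert 38 -> lo=[12, 18, 28] (size 3, max 28) hi=[38, 47] (size 2, min 38) -> median=28
Step 6: insert 10 -> lo=[10, 12, 18] (size 3, max 18) hi=[28, 38, 47] (size 3, min 28) -> median=23
Step 7: insert 49 -> lo=[10, 12, 18, 28] (size 4, max 28) hi=[38, 47, 49] (size 3, min 38) -> median=28
Step 8: insert 39 -> lo=[10, 12, 18, 28] (size 4, max 28) hi=[38, 39, 47, 49] (size 4, min 38) -> median=33
Step 9: insert 43 -> lo=[10, 12, 18, 28, 38] (size 5, max 38) hi=[39, 43, 47, 49] (size 4, min 39) -> median=38
Step 10: insert 18 -> lo=[10, 12, 18, 18, 28] (size 5, max 28) hi=[38, 39, 43, 47, 49] (size 5, min 38) -> median=33
Step 11: insert 19 -> lo=[10, 12, 18, 18, 19, 28] (size 6, max 28) hi=[38, 39, 43, 47, 49] (size 5, min 38) -> median=28
Step 12: insert 1 -> lo=[1, 10, 12, 18, 18, 19] (size 6, max 19) hi=[28, 38, 39, 43, 47, 49] (size 6, min 28) -> median=23.5
Step 13: insert 31 -> lo=[1, 10, 12, 18, 18, 19, 28] (size 7, max 28) hi=[31, 38, 39, 43, 47, 49] (size 6, min 31) -> median=28
Step 14: insert 10 -> lo=[1, 10, 10, 12, 18, 18, 19] (size 7, max 19) hi=[28, 31, 38, 39, 43, 47, 49] (size 7, min 28) -> median=23.5

Answer: 23.5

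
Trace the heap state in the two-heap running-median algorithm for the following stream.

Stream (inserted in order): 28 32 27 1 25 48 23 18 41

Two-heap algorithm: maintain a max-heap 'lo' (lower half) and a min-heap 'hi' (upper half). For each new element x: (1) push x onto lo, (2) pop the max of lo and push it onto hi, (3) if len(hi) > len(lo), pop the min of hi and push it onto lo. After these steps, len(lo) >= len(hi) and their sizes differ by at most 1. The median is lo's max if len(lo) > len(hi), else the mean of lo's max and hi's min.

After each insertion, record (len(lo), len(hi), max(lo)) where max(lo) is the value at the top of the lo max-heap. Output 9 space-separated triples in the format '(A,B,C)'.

Step 1: insert 28 -> lo=[28] hi=[] -> (len(lo)=1, len(hi)=0, max(lo)=28)
Step 2: insert 32 -> lo=[28] hi=[32] -> (len(lo)=1, len(hi)=1, max(lo)=28)
Step 3: insert 27 -> lo=[27, 28] hi=[32] -> (len(lo)=2, len(hi)=1, max(lo)=28)
Step 4: insert 1 -> lo=[1, 27] hi=[28, 32] -> (len(lo)=2, len(hi)=2, max(lo)=27)
Step 5: insert 25 -> lo=[1, 25, 27] hi=[28, 32] -> (len(lo)=3, len(hi)=2, max(lo)=27)
Step 6: insert 48 -> lo=[1, 25, 27] hi=[28, 32, 48] -> (len(lo)=3, len(hi)=3, max(lo)=27)
Step 7: insert 23 -> lo=[1, 23, 25, 27] hi=[28, 32, 48] -> (len(lo)=4, len(hi)=3, max(lo)=27)
Step 8: insert 18 -> lo=[1, 18, 23, 25] hi=[27, 28, 32, 48] -> (len(lo)=4, len(hi)=4, max(lo)=25)
Step 9: insert 41 -> lo=[1, 18, 23, 25, 27] hi=[28, 32, 41, 48] -> (len(lo)=5, len(hi)=4, max(lo)=27)

Answer: (1,0,28) (1,1,28) (2,1,28) (2,2,27) (3,2,27) (3,3,27) (4,3,27) (4,4,25) (5,4,27)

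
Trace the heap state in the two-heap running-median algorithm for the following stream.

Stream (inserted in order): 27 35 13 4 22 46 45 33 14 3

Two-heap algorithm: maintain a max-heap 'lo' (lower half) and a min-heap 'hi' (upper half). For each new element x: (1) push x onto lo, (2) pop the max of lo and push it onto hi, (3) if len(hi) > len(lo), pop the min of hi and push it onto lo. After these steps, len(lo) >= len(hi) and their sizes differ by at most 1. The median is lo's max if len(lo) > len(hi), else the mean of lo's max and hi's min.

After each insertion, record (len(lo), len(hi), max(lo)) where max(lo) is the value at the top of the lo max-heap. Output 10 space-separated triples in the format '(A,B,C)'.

Answer: (1,0,27) (1,1,27) (2,1,27) (2,2,13) (3,2,22) (3,3,22) (4,3,27) (4,4,27) (5,4,27) (5,5,22)

Derivation:
Step 1: insert 27 -> lo=[27] hi=[] -> (len(lo)=1, len(hi)=0, max(lo)=27)
Step 2: insert 35 -> lo=[27] hi=[35] -> (len(lo)=1, len(hi)=1, max(lo)=27)
Step 3: insert 13 -> lo=[13, 27] hi=[35] -> (len(lo)=2, len(hi)=1, max(lo)=27)
Step 4: insert 4 -> lo=[4, 13] hi=[27, 35] -> (len(lo)=2, len(hi)=2, max(lo)=13)
Step 5: insert 22 -> lo=[4, 13, 22] hi=[27, 35] -> (len(lo)=3, len(hi)=2, max(lo)=22)
Step 6: insert 46 -> lo=[4, 13, 22] hi=[27, 35, 46] -> (len(lo)=3, len(hi)=3, max(lo)=22)
Step 7: insert 45 -> lo=[4, 13, 22, 27] hi=[35, 45, 46] -> (len(lo)=4, len(hi)=3, max(lo)=27)
Step 8: insert 33 -> lo=[4, 13, 22, 27] hi=[33, 35, 45, 46] -> (len(lo)=4, len(hi)=4, max(lo)=27)
Step 9: insert 14 -> lo=[4, 13, 14, 22, 27] hi=[33, 35, 45, 46] -> (len(lo)=5, len(hi)=4, max(lo)=27)
Step 10: insert 3 -> lo=[3, 4, 13, 14, 22] hi=[27, 33, 35, 45, 46] -> (len(lo)=5, len(hi)=5, max(lo)=22)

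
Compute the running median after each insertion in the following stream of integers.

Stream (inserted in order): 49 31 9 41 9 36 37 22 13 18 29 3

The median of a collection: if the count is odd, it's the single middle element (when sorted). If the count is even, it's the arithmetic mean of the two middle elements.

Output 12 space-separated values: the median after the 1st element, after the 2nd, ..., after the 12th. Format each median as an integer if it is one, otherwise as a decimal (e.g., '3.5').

Answer: 49 40 31 36 31 33.5 36 33.5 31 26.5 29 25.5

Derivation:
Step 1: insert 49 -> lo=[49] (size 1, max 49) hi=[] (size 0) -> median=49
Step 2: insert 31 -> lo=[31] (size 1, max 31) hi=[49] (size 1, min 49) -> median=40
Step 3: insert 9 -> lo=[9, 31] (size 2, max 31) hi=[49] (size 1, min 49) -> median=31
Step 4: insert 41 -> lo=[9, 31] (size 2, max 31) hi=[41, 49] (size 2, min 41) -> median=36
Step 5: insert 9 -> lo=[9, 9, 31] (size 3, max 31) hi=[41, 49] (size 2, min 41) -> median=31
Step 6: insert 36 -> lo=[9, 9, 31] (size 3, max 31) hi=[36, 41, 49] (size 3, min 36) -> median=33.5
Step 7: insert 37 -> lo=[9, 9, 31, 36] (size 4, max 36) hi=[37, 41, 49] (size 3, min 37) -> median=36
Step 8: insert 22 -> lo=[9, 9, 22, 31] (size 4, max 31) hi=[36, 37, 41, 49] (size 4, min 36) -> median=33.5
Step 9: insert 13 -> lo=[9, 9, 13, 22, 31] (size 5, max 31) hi=[36, 37, 41, 49] (size 4, min 36) -> median=31
Step 10: insert 18 -> lo=[9, 9, 13, 18, 22] (size 5, max 22) hi=[31, 36, 37, 41, 49] (size 5, min 31) -> median=26.5
Step 11: insert 29 -> lo=[9, 9, 13, 18, 22, 29] (size 6, max 29) hi=[31, 36, 37, 41, 49] (size 5, min 31) -> median=29
Step 12: insert 3 -> lo=[3, 9, 9, 13, 18, 22] (size 6, max 22) hi=[29, 31, 36, 37, 41, 49] (size 6, min 29) -> median=25.5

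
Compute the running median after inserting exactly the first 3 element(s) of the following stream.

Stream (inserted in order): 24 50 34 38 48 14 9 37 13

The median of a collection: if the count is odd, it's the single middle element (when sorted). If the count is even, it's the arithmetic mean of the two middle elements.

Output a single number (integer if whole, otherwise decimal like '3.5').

Step 1: insert 24 -> lo=[24] (size 1, max 24) hi=[] (size 0) -> median=24
Step 2: insert 50 -> lo=[24] (size 1, max 24) hi=[50] (size 1, min 50) -> median=37
Step 3: insert 34 -> lo=[24, 34] (size 2, max 34) hi=[50] (size 1, min 50) -> median=34

Answer: 34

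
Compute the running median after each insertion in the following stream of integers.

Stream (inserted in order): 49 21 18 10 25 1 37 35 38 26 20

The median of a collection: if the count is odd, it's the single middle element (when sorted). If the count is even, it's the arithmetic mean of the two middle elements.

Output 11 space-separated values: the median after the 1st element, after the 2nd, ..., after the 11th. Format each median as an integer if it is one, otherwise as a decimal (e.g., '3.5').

Answer: 49 35 21 19.5 21 19.5 21 23 25 25.5 25

Derivation:
Step 1: insert 49 -> lo=[49] (size 1, max 49) hi=[] (size 0) -> median=49
Step 2: insert 21 -> lo=[21] (size 1, max 21) hi=[49] (size 1, min 49) -> median=35
Step 3: insert 18 -> lo=[18, 21] (size 2, max 21) hi=[49] (size 1, min 49) -> median=21
Step 4: insert 10 -> lo=[10, 18] (size 2, max 18) hi=[21, 49] (size 2, min 21) -> median=19.5
Step 5: insert 25 -> lo=[10, 18, 21] (size 3, max 21) hi=[25, 49] (size 2, min 25) -> median=21
Step 6: insert 1 -> lo=[1, 10, 18] (size 3, max 18) hi=[21, 25, 49] (size 3, min 21) -> median=19.5
Step 7: insert 37 -> lo=[1, 10, 18, 21] (size 4, max 21) hi=[25, 37, 49] (size 3, min 25) -> median=21
Step 8: insert 35 -> lo=[1, 10, 18, 21] (size 4, max 21) hi=[25, 35, 37, 49] (size 4, min 25) -> median=23
Step 9: insert 38 -> lo=[1, 10, 18, 21, 25] (size 5, max 25) hi=[35, 37, 38, 49] (size 4, min 35) -> median=25
Step 10: insert 26 -> lo=[1, 10, 18, 21, 25] (size 5, max 25) hi=[26, 35, 37, 38, 49] (size 5, min 26) -> median=25.5
Step 11: insert 20 -> lo=[1, 10, 18, 20, 21, 25] (size 6, max 25) hi=[26, 35, 37, 38, 49] (size 5, min 26) -> median=25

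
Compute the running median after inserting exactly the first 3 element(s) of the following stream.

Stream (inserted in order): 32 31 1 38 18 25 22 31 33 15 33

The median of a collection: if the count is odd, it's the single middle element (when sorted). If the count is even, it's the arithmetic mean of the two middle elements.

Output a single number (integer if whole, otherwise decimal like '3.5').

Step 1: insert 32 -> lo=[32] (size 1, max 32) hi=[] (size 0) -> median=32
Step 2: insert 31 -> lo=[31] (size 1, max 31) hi=[32] (size 1, min 32) -> median=31.5
Step 3: insert 1 -> lo=[1, 31] (size 2, max 31) hi=[32] (size 1, min 32) -> median=31

Answer: 31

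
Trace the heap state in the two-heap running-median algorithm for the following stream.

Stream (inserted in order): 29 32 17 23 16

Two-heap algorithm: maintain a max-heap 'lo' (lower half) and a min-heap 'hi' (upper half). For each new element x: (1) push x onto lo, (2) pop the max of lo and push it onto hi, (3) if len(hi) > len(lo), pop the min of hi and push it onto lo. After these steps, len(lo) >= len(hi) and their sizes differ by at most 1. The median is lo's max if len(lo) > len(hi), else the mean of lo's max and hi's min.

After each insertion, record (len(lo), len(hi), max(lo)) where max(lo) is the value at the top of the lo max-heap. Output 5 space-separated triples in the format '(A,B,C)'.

Answer: (1,0,29) (1,1,29) (2,1,29) (2,2,23) (3,2,23)

Derivation:
Step 1: insert 29 -> lo=[29] hi=[] -> (len(lo)=1, len(hi)=0, max(lo)=29)
Step 2: insert 32 -> lo=[29] hi=[32] -> (len(lo)=1, len(hi)=1, max(lo)=29)
Step 3: insert 17 -> lo=[17, 29] hi=[32] -> (len(lo)=2, len(hi)=1, max(lo)=29)
Step 4: insert 23 -> lo=[17, 23] hi=[29, 32] -> (len(lo)=2, len(hi)=2, max(lo)=23)
Step 5: insert 16 -> lo=[16, 17, 23] hi=[29, 32] -> (len(lo)=3, len(hi)=2, max(lo)=23)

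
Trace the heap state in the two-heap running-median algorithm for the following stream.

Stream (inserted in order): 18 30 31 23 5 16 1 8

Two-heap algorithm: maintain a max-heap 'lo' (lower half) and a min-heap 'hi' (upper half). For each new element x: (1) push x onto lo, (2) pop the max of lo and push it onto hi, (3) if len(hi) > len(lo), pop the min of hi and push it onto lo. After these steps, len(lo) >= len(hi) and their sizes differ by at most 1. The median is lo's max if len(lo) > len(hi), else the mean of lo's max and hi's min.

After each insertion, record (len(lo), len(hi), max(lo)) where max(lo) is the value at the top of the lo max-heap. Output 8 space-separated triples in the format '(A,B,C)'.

Answer: (1,0,18) (1,1,18) (2,1,30) (2,2,23) (3,2,23) (3,3,18) (4,3,18) (4,4,16)

Derivation:
Step 1: insert 18 -> lo=[18] hi=[] -> (len(lo)=1, len(hi)=0, max(lo)=18)
Step 2: insert 30 -> lo=[18] hi=[30] -> (len(lo)=1, len(hi)=1, max(lo)=18)
Step 3: insert 31 -> lo=[18, 30] hi=[31] -> (len(lo)=2, len(hi)=1, max(lo)=30)
Step 4: insert 23 -> lo=[18, 23] hi=[30, 31] -> (len(lo)=2, len(hi)=2, max(lo)=23)
Step 5: insert 5 -> lo=[5, 18, 23] hi=[30, 31] -> (len(lo)=3, len(hi)=2, max(lo)=23)
Step 6: insert 16 -> lo=[5, 16, 18] hi=[23, 30, 31] -> (len(lo)=3, len(hi)=3, max(lo)=18)
Step 7: insert 1 -> lo=[1, 5, 16, 18] hi=[23, 30, 31] -> (len(lo)=4, len(hi)=3, max(lo)=18)
Step 8: insert 8 -> lo=[1, 5, 8, 16] hi=[18, 23, 30, 31] -> (len(lo)=4, len(hi)=4, max(lo)=16)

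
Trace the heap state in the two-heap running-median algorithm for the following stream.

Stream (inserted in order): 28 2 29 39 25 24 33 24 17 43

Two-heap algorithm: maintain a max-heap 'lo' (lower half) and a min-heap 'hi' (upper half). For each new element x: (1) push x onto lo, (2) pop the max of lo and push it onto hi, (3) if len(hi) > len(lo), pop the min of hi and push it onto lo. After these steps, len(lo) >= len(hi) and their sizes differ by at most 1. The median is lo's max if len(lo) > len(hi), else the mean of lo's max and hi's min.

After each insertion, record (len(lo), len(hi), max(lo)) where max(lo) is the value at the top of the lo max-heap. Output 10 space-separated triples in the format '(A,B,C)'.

Step 1: insert 28 -> lo=[28] hi=[] -> (len(lo)=1, len(hi)=0, max(lo)=28)
Step 2: insert 2 -> lo=[2] hi=[28] -> (len(lo)=1, len(hi)=1, max(lo)=2)
Step 3: insert 29 -> lo=[2, 28] hi=[29] -> (len(lo)=2, len(hi)=1, max(lo)=28)
Step 4: insert 39 -> lo=[2, 28] hi=[29, 39] -> (len(lo)=2, len(hi)=2, max(lo)=28)
Step 5: insert 25 -> lo=[2, 25, 28] hi=[29, 39] -> (len(lo)=3, len(hi)=2, max(lo)=28)
Step 6: insert 24 -> lo=[2, 24, 25] hi=[28, 29, 39] -> (len(lo)=3, len(hi)=3, max(lo)=25)
Step 7: insert 33 -> lo=[2, 24, 25, 28] hi=[29, 33, 39] -> (len(lo)=4, len(hi)=3, max(lo)=28)
Step 8: insert 24 -> lo=[2, 24, 24, 25] hi=[28, 29, 33, 39] -> (len(lo)=4, len(hi)=4, max(lo)=25)
Step 9: insert 17 -> lo=[2, 17, 24, 24, 25] hi=[28, 29, 33, 39] -> (len(lo)=5, len(hi)=4, max(lo)=25)
Step 10: insert 43 -> lo=[2, 17, 24, 24, 25] hi=[28, 29, 33, 39, 43] -> (len(lo)=5, len(hi)=5, max(lo)=25)

Answer: (1,0,28) (1,1,2) (2,1,28) (2,2,28) (3,2,28) (3,3,25) (4,3,28) (4,4,25) (5,4,25) (5,5,25)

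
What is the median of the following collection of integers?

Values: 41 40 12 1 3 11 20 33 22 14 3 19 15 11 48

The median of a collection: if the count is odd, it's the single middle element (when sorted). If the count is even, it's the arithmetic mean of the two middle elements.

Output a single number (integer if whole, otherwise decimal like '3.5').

Answer: 15

Derivation:
Step 1: insert 41 -> lo=[41] (size 1, max 41) hi=[] (size 0) -> median=41
Step 2: insert 40 -> lo=[40] (size 1, max 40) hi=[41] (size 1, min 41) -> median=40.5
Step 3: insert 12 -> lo=[12, 40] (size 2, max 40) hi=[41] (size 1, min 41) -> median=40
Step 4: insert 1 -> lo=[1, 12] (size 2, max 12) hi=[40, 41] (size 2, min 40) -> median=26
Step 5: insert 3 -> lo=[1, 3, 12] (size 3, max 12) hi=[40, 41] (size 2, min 40) -> median=12
Step 6: insert 11 -> lo=[1, 3, 11] (size 3, max 11) hi=[12, 40, 41] (size 3, min 12) -> median=11.5
Step 7: insert 20 -> lo=[1, 3, 11, 12] (size 4, max 12) hi=[20, 40, 41] (size 3, min 20) -> median=12
Step 8: insert 33 -> lo=[1, 3, 11, 12] (size 4, max 12) hi=[20, 33, 40, 41] (size 4, min 20) -> median=16
Step 9: insert 22 -> lo=[1, 3, 11, 12, 20] (size 5, max 20) hi=[22, 33, 40, 41] (size 4, min 22) -> median=20
Step 10: insert 14 -> lo=[1, 3, 11, 12, 14] (size 5, max 14) hi=[20, 22, 33, 40, 41] (size 5, min 20) -> median=17
Step 11: insert 3 -> lo=[1, 3, 3, 11, 12, 14] (size 6, max 14) hi=[20, 22, 33, 40, 41] (size 5, min 20) -> median=14
Step 12: insert 19 -> lo=[1, 3, 3, 11, 12, 14] (size 6, max 14) hi=[19, 20, 22, 33, 40, 41] (size 6, min 19) -> median=16.5
Step 13: insert 15 -> lo=[1, 3, 3, 11, 12, 14, 15] (size 7, max 15) hi=[19, 20, 22, 33, 40, 41] (size 6, min 19) -> median=15
Step 14: insert 11 -> lo=[1, 3, 3, 11, 11, 12, 14] (size 7, max 14) hi=[15, 19, 20, 22, 33, 40, 41] (size 7, min 15) -> median=14.5
Step 15: insert 48 -> lo=[1, 3, 3, 11, 11, 12, 14, 15] (size 8, max 15) hi=[19, 20, 22, 33, 40, 41, 48] (size 7, min 19) -> median=15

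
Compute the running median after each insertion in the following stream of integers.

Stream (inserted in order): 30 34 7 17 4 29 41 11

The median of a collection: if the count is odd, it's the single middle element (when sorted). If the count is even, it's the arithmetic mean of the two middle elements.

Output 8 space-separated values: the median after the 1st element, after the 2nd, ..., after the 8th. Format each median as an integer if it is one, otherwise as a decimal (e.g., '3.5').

Step 1: insert 30 -> lo=[30] (size 1, max 30) hi=[] (size 0) -> median=30
Step 2: insert 34 -> lo=[30] (size 1, max 30) hi=[34] (size 1, min 34) -> median=32
Step 3: insert 7 -> lo=[7, 30] (size 2, max 30) hi=[34] (size 1, min 34) -> median=30
Step 4: insert 17 -> lo=[7, 17] (size 2, max 17) hi=[30, 34] (size 2, min 30) -> median=23.5
Step 5: insert 4 -> lo=[4, 7, 17] (size 3, max 17) hi=[30, 34] (size 2, min 30) -> median=17
Step 6: insert 29 -> lo=[4, 7, 17] (size 3, max 17) hi=[29, 30, 34] (size 3, min 29) -> median=23
Step 7: insert 41 -> lo=[4, 7, 17, 29] (size 4, max 29) hi=[30, 34, 41] (size 3, min 30) -> median=29
Step 8: insert 11 -> lo=[4, 7, 11, 17] (size 4, max 17) hi=[29, 30, 34, 41] (size 4, min 29) -> median=23

Answer: 30 32 30 23.5 17 23 29 23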